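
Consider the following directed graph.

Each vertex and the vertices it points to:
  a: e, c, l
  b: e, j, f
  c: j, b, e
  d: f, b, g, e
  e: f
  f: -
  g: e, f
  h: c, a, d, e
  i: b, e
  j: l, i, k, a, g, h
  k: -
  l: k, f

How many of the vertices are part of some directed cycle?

A vertex is on a directed cycle iff it belongs to a strongly connected component of size ≥ 2 (or has a self-loop).
The vertices on cycles are {a, b, c, d, h, i, j} — 7 in total.

7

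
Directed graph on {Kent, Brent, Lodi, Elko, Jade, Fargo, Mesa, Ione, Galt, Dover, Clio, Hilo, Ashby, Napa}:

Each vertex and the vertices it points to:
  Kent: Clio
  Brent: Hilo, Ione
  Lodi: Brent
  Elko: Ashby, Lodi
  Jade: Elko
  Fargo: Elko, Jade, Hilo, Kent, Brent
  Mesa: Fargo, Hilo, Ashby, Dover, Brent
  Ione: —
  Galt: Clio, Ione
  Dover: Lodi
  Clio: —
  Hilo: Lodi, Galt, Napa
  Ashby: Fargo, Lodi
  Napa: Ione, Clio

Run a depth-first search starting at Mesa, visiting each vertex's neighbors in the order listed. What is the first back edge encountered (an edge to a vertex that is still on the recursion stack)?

Ashby→Fargo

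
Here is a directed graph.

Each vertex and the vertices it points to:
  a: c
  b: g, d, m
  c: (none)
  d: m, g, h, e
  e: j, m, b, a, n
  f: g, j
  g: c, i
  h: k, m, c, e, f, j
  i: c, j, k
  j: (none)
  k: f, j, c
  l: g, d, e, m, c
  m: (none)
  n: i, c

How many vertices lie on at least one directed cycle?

8

A vertex is on a directed cycle iff it belongs to a strongly connected component of size ≥ 2 (or has a self-loop).
The vertices on cycles are {b, d, e, f, g, h, i, k} — 8 in total.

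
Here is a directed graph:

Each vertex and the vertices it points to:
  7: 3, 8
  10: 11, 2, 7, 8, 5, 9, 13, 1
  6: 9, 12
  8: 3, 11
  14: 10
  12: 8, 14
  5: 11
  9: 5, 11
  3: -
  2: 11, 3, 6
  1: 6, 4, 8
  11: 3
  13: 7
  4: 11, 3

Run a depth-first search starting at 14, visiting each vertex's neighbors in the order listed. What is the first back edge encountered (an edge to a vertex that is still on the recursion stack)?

DFS from 14 (visiting each vertex's neighbors in the order listed); mark gray on enter, black on exit:
14 gray
  10 gray
    11 gray
      3 gray
      3 black
    11 black
    2 gray
      2→11: 11 black — skip
      2→3: 3 black — skip
      6 gray
        9 gray
          5 gray
            5→11: 11 black — skip
          5 black
          9→11: 11 black — skip
        9 black
        12 gray
          8 gray
            8→3: 3 black — skip
            8→11: 11 black — skip
          8 black
          12→14: 14 is gray → back edge
First back edge: 12 → 14.

12→14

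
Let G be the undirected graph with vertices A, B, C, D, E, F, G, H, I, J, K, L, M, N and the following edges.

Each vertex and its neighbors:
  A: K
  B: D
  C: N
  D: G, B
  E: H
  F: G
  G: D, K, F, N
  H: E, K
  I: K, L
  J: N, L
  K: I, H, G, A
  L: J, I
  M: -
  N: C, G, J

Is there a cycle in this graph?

Yes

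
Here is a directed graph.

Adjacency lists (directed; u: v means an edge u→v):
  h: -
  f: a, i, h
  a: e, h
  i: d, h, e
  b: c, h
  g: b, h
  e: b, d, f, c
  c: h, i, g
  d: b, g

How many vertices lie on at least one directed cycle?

8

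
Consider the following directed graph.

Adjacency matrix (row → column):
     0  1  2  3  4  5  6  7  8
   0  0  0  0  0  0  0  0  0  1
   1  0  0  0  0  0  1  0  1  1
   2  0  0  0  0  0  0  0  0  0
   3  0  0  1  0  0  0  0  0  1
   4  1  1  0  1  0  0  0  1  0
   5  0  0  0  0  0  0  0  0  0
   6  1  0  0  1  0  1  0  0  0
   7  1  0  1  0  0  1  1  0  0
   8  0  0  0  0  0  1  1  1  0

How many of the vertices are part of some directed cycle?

A vertex is on a directed cycle iff it belongs to a strongly connected component of size ≥ 2 (or has a self-loop).
The vertices on cycles are {0, 3, 6, 7, 8} — 5 in total.

5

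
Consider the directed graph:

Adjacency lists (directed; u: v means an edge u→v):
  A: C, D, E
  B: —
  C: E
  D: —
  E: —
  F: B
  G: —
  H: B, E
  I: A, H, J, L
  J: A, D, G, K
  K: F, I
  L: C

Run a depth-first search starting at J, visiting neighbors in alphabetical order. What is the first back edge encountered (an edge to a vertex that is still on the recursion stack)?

DFS from J (visiting neighbors in alphabetical order); mark gray on enter, black on exit:
J gray
  A gray
    C gray
      E gray
      E black
    C black
    D gray
    D black
    A→E: E black — skip
  A black
  J→D: D black — skip
  G gray
  G black
  K gray
    F gray
      B gray
      B black
    F black
    I gray
      I→A: A black — skip
      H gray
        H→B: B black — skip
        H→E: E black — skip
      H black
      I→J: J is gray → back edge
First back edge: I → J.

I→J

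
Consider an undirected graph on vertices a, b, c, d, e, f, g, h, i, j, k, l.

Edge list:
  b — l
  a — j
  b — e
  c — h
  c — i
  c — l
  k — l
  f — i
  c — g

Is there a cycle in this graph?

No

DFS, tracking each vertex's parent; an edge to a visited non-parent vertex closes a cycle.
Start from k:
visit k (parent –)
  visit l (parent k)
    visit b (parent l)
      visit e (parent b)
        e–b: parent, skip
      b–l: parent, skip
    l–k: parent, skip
    visit c (parent l)
      visit i (parent c)
        i–c: parent, skip
        visit f (parent i)
          f–i: parent, skip
      visit h (parent c)
        h–c: parent, skip
      visit g (parent c)
        g–c: parent, skip
      c–l: parent, skip
visit a (parent –)
  visit j (parent a)
    j–a: parent, skip
visit d (parent –)
No non-parent visited neighbor found — the graph is a forest.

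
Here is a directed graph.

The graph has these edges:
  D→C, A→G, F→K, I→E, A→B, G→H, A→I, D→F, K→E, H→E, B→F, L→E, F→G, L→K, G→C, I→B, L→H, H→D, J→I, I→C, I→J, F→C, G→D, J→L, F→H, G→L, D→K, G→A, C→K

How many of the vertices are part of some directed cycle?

9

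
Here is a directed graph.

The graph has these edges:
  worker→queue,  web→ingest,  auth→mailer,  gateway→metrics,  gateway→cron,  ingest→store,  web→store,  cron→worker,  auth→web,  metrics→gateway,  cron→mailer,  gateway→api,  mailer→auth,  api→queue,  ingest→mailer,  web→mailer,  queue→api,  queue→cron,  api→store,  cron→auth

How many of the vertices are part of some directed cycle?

A vertex is on a directed cycle iff it belongs to a strongly connected component of size ≥ 2 (or has a self-loop).
The vertices on cycles are {api, web, auth, cron, queue, ingest, mailer, worker, gateway, metrics} — 10 in total.

10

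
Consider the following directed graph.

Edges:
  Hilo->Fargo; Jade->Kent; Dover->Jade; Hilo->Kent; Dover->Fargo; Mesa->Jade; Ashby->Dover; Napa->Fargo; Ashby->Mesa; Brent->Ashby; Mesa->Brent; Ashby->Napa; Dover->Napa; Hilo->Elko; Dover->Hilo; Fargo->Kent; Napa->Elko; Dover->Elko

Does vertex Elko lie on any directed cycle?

No

Elko lies on a cycle iff there is a path from Elko back to itself.
Exploring from Elko, it never reaches itself; equivalently, its strongly connected component is a singleton.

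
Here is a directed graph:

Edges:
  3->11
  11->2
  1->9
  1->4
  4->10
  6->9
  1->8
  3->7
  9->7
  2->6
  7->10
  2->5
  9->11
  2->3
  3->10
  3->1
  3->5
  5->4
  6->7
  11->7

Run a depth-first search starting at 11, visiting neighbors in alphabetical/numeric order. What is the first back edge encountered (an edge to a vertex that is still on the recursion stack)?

9->11

DFS from 11 (visiting neighbors in alphabetical/numeric order); mark gray on enter, black on exit:
11 gray
  2 gray
    3 gray
      1 gray
        4 gray
          10 gray
          10 black
        4 black
        8 gray
        8 black
        9 gray
          7 gray
            7→10: 10 black — skip
          7 black
          9→11: 11 is gray → back edge
First back edge: 9 → 11.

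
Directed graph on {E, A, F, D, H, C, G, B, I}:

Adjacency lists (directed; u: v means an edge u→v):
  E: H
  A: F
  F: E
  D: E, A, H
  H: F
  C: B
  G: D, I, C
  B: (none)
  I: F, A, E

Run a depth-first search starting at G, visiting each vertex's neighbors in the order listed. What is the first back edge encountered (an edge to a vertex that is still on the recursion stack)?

F->E

DFS from G (visiting each vertex's neighbors in the order listed); mark gray on enter, black on exit:
G gray
  D gray
    E gray
      H gray
        F gray
          F→E: E is gray → back edge
First back edge: F → E.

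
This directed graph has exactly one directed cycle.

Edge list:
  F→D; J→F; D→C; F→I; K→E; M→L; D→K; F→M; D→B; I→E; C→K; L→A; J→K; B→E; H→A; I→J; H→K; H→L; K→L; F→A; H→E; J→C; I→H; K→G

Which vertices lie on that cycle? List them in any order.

DFS with gray/black marking from F:
F gray
  M gray
    L gray
      A gray
      A black
    L black
  M black
  I gray
    J gray
      K gray
        K→L: L black — skip
        E gray
        E black
        G gray
        G black
      K black
      C gray
        C→K: K black — skip
      C black
      J→F: F is gray → back edge
Back edge closes the cycle F → I → J → F; its vertices are {F, I, J}.

F, I, J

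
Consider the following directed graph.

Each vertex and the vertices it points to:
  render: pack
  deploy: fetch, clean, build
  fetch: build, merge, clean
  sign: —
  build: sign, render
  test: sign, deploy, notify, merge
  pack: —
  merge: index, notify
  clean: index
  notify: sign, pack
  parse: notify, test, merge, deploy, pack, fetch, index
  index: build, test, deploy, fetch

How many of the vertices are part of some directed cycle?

A vertex is on a directed cycle iff it belongs to a strongly connected component of size ≥ 2 (or has a self-loop).
The vertices on cycles are {test, clean, fetch, index, merge, deploy} — 6 in total.

6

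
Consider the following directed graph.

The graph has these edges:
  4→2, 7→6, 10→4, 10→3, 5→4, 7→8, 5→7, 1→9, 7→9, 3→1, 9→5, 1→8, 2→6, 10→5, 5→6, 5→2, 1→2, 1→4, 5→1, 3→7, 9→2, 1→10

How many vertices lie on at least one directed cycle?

6

A vertex is on a directed cycle iff it belongs to a strongly connected component of size ≥ 2 (or has a self-loop).
The vertices on cycles are {1, 3, 5, 7, 9, 10} — 6 in total.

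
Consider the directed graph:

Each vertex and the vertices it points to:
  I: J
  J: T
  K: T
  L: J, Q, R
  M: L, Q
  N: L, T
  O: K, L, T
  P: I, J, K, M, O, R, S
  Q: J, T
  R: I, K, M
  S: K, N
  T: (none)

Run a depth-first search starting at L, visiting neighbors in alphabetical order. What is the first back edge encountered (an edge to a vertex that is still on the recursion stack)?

DFS from L (visiting neighbors in alphabetical order); mark gray on enter, black on exit:
L gray
  J gray
    T gray
    T black
  J black
  Q gray
    Q→J: J black — skip
    Q→T: T black — skip
  Q black
  R gray
    I gray
      I→J: J black — skip
    I black
    K gray
      K→T: T black — skip
    K black
    M gray
      M→L: L is gray → back edge
First back edge: M → L.

M→L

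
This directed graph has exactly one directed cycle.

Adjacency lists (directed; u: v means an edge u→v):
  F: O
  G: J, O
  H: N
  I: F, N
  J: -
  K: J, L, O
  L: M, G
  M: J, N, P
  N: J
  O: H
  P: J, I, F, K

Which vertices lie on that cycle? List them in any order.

DFS with gray/black marking from P:
P gray
  J gray
  J black
  I gray
    F gray
      O gray
        H gray
          N gray
            N→J: J black — skip
          N black
        H black
      O black
    F black
    I→N: N black — skip
  I black
  P→F: F black — skip
  K gray
    K→J: J black — skip
    L gray
      M gray
        M→J: J black — skip
        M→N: N black — skip
        M→P: P is gray → back edge
Back edge closes the cycle P → K → L → M → P; its vertices are {K, L, M, P}.

K, L, M, P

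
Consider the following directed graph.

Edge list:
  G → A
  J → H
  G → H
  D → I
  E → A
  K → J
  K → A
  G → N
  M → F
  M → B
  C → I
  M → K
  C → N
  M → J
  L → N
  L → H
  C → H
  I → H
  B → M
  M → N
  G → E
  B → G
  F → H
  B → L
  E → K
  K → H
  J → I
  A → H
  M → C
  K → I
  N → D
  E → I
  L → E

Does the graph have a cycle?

Yes

DFS with white/gray/black marking, starting from F:
F gray
  H gray
  H black
F black
A gray
  A→H: H black — skip
A black
B gray
  L gray
    E gray
      K gray
        I gray
          I→H: H black — skip
        I black
        K→A: A black — skip
        J gray
          J→I: I black — skip
          J→H: H black — skip
        J black
        K→H: H black — skip
      K black
      E→I: I black — skip
      E→A: A black — skip
    E black
    N gray
      D gray
        D→I: I black — skip
      D black
    N black
    L→H: H black — skip
  L black
  M gray
    M→F: F black — skip
    C gray
      C→H: H black — skip
      C→I: I black — skip
      C→N: N black — skip
    C black
    M→B: B is gray → back edge
Back edge found, so a cycle exists: B → M → B.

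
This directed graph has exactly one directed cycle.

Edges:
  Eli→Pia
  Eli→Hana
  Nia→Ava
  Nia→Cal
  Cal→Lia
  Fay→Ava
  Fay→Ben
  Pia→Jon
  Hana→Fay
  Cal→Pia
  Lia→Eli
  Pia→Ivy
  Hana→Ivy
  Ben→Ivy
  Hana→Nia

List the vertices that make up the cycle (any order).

Cal, Eli, Lia, Nia, Hana

DFS with gray/black marking from Hana:
Hana gray
  Ivy gray
  Ivy black
  Fay gray
    Ben gray
      Ben→Ivy: Ivy black — skip
    Ben black
    Ava gray
    Ava black
  Fay black
  Nia gray
    Nia→Ava: Ava black — skip
    Cal gray
      Lia gray
        Eli gray
          Eli→Hana: Hana is gray → back edge
Back edge closes the cycle Hana → Nia → Cal → Lia → Eli → Hana; its vertices are {Cal, Eli, Lia, Nia, Hana}.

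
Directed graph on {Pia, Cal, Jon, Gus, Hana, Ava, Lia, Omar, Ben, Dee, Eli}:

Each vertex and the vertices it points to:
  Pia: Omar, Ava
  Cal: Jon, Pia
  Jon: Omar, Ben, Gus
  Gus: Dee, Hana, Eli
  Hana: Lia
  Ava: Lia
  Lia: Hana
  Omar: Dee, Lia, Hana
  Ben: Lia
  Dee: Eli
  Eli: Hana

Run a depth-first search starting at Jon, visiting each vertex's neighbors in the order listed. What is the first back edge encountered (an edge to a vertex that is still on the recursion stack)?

DFS from Jon (visiting each vertex's neighbors in the order listed); mark gray on enter, black on exit:
Jon gray
  Omar gray
    Dee gray
      Eli gray
        Hana gray
          Lia gray
            Lia→Hana: Hana is gray → back edge
First back edge: Lia → Hana.

Lia→Hana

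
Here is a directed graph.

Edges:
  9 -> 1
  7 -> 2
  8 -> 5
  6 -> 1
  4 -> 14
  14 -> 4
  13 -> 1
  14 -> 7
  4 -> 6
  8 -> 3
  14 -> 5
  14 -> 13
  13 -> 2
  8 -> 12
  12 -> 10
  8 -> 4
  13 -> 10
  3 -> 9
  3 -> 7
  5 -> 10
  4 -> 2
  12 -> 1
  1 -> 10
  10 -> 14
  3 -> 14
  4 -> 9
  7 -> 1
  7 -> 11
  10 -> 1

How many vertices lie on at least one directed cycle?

9

A vertex is on a directed cycle iff it belongs to a strongly connected component of size ≥ 2 (or has a self-loop).
The vertices on cycles are {1, 4, 5, 6, 7, 9, 10, 13, 14} — 9 in total.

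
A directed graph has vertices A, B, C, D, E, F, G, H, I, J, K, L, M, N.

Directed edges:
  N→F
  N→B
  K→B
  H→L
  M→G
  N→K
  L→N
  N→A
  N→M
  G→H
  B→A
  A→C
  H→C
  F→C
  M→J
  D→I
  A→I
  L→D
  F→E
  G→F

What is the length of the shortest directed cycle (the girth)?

5

For each vertex v, BFS finds the shortest path from v back to v.
The shortest such closed walk is L → N → M → G → H → L, length 5.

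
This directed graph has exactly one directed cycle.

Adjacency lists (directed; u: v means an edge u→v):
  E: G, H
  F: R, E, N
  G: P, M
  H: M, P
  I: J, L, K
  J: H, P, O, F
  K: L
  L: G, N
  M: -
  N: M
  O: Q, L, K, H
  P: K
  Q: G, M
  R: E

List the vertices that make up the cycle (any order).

DFS with gray/black marking from K:
K gray
  L gray
    G gray
      P gray
        P→K: K is gray → back edge
Back edge closes the cycle K → L → G → P → K; its vertices are {G, K, L, P}.

G, K, L, P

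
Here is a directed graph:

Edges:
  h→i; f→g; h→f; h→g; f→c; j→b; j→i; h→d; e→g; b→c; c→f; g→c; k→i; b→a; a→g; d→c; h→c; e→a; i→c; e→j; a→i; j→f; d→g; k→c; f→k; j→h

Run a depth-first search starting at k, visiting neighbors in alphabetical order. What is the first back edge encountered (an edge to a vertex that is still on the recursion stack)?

DFS from k (visiting neighbors in alphabetical order); mark gray on enter, black on exit:
k gray
  c gray
    f gray
      f→c: c is gray → back edge
First back edge: f → c.

f→c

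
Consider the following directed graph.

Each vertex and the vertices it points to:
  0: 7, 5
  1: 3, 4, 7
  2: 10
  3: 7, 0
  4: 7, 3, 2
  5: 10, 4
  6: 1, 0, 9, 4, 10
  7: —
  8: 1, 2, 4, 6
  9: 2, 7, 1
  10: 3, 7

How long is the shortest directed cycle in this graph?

4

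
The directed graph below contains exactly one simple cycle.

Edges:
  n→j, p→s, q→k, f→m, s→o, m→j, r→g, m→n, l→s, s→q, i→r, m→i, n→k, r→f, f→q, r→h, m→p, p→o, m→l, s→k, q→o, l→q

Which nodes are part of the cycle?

f, i, m, r

DFS with gray/black marking from i:
i gray
  r gray
    f gray
      q gray
        k gray
        k black
        o gray
        o black
      q black
      m gray
        m→i: i is gray → back edge
Back edge closes the cycle i → r → f → m → i; its vertices are {f, i, m, r}.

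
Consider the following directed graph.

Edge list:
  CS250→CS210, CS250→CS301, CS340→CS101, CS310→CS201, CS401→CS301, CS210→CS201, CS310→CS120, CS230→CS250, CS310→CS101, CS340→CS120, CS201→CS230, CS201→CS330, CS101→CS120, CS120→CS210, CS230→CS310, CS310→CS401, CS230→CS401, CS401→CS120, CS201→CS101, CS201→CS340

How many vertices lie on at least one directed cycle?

9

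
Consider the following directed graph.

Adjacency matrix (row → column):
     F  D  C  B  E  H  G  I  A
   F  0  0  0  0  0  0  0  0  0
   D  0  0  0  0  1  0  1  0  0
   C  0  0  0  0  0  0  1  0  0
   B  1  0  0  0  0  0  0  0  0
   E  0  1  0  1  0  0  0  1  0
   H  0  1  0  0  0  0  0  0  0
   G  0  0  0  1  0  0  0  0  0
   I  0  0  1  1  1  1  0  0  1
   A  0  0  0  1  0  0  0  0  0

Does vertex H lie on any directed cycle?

H is on a cycle iff H can reach itself via ≥1 edge.
H → D → E → I → H — yes.

Yes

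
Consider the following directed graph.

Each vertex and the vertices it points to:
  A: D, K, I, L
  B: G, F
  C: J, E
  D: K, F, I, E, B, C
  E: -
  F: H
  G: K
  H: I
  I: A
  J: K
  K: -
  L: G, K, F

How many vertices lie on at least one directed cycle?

A vertex is on a directed cycle iff it belongs to a strongly connected component of size ≥ 2 (or has a self-loop).
The vertices on cycles are {A, B, D, F, H, I, L} — 7 in total.

7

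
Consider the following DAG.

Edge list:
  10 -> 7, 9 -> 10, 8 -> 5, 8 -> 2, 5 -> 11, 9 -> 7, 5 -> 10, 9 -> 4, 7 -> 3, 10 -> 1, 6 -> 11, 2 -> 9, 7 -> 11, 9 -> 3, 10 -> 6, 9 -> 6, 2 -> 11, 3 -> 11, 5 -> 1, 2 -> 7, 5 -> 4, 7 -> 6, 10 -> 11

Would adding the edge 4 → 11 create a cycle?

No

Adding 4→11 creates a cycle iff 11 can already reach 4.
Explore from 11: no path reaches 4. The graph stays acyclic.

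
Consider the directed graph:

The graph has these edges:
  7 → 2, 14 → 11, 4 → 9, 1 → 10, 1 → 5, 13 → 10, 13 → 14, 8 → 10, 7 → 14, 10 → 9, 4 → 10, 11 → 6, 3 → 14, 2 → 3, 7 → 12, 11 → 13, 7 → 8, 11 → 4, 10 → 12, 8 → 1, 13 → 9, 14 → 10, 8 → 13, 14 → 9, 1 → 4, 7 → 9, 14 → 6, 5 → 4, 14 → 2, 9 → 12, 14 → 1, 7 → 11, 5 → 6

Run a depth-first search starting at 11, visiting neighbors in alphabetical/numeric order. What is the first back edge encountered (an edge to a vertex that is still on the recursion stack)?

3->14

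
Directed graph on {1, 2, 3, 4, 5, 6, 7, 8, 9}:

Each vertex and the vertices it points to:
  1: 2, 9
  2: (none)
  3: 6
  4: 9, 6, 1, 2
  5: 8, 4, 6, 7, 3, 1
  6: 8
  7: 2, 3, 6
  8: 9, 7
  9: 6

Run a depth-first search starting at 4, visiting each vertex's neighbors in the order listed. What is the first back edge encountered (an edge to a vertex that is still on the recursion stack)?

8->9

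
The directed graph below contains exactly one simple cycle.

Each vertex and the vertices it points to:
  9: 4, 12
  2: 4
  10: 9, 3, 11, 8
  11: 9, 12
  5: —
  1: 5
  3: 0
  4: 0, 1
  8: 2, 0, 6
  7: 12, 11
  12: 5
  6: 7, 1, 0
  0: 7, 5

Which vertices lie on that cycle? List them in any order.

DFS with gray/black marking from 7:
7 gray
  12 gray
    5 gray
    5 black
  12 black
  11 gray
    9 gray
      4 gray
        0 gray
          0→7: 7 is gray → back edge
Back edge closes the cycle 7 → 11 → 9 → 4 → 0 → 7; its vertices are {0, 4, 7, 9, 11}.

0, 4, 7, 9, 11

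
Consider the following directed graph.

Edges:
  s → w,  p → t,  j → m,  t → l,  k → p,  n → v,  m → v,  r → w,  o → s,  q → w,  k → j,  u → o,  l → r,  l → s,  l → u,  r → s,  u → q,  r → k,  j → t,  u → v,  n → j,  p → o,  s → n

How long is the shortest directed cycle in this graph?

5

For each vertex v, BFS finds the shortest path from v back to v.
The shortest such closed walk is k → p → t → l → r → k, length 5.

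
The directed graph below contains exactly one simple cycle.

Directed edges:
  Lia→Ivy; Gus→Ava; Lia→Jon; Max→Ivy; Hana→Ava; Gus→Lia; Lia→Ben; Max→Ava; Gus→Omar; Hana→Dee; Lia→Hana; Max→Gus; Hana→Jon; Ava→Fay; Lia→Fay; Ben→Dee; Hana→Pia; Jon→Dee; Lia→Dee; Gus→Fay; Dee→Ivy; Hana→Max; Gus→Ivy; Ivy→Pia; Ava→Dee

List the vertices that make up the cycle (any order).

Gus, Lia, Max, Hana

DFS with gray/black marking from Gus:
Gus gray
  Ava gray
    Dee gray
      Ivy gray
        Pia gray
        Pia black
      Ivy black
    Dee black
    Fay gray
    Fay black
  Ava black
  Omar gray
  Omar black
  Gus→Ivy: Ivy black — skip
  Gus→Fay: Fay black — skip
  Lia gray
    Jon gray
      Jon→Dee: Dee black — skip
    Jon black
    Lia→Ivy: Ivy black — skip
    Lia→Fay: Fay black — skip
    Hana gray
      Hana→Ava: Ava black — skip
      Hana→Pia: Pia black — skip
      Hana→Jon: Jon black — skip
      Max gray
        Max→Ivy: Ivy black — skip
        Max→Gus: Gus is gray → back edge
Back edge closes the cycle Gus → Lia → Hana → Max → Gus; its vertices are {Gus, Lia, Max, Hana}.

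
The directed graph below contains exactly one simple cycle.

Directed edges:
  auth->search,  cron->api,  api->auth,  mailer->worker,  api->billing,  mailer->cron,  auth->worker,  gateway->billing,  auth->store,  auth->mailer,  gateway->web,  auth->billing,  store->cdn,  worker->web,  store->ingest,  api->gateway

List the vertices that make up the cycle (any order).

DFS with gray/black marking from api:
api gray
  auth gray
    search gray
    search black
    store gray
      ingest gray
      ingest black
      cdn gray
      cdn black
    store black
    worker gray
      web gray
      web black
    worker black
    billing gray
    billing black
    mailer gray
      mailer→worker: worker black — skip
      cron gray
        cron→api: api is gray → back edge
Back edge closes the cycle api → auth → mailer → cron → api; its vertices are {api, auth, cron, mailer}.

api, auth, cron, mailer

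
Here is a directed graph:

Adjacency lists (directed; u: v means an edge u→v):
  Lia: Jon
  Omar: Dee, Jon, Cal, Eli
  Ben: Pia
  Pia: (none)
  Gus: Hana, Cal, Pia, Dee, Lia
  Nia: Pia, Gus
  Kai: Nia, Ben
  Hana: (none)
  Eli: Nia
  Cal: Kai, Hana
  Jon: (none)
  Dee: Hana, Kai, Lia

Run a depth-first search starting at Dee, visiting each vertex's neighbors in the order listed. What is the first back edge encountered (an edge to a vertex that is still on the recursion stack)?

Cal→Kai

DFS from Dee (visiting each vertex's neighbors in the order listed); mark gray on enter, black on exit:
Dee gray
  Hana gray
  Hana black
  Kai gray
    Nia gray
      Pia gray
      Pia black
      Gus gray
        Gus→Hana: Hana black — skip
        Cal gray
          Cal→Kai: Kai is gray → back edge
First back edge: Cal → Kai.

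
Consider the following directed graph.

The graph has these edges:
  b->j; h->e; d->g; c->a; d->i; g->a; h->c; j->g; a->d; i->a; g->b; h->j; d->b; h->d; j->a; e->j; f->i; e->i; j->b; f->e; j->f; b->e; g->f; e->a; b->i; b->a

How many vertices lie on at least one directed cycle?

8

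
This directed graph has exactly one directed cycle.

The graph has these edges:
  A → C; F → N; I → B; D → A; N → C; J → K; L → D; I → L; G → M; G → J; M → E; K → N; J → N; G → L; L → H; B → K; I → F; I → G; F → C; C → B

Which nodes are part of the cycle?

B, C, K, N

DFS with gray/black marking from B:
B gray
  K gray
    N gray
      C gray
        C→B: B is gray → back edge
Back edge closes the cycle B → K → N → C → B; its vertices are {B, C, K, N}.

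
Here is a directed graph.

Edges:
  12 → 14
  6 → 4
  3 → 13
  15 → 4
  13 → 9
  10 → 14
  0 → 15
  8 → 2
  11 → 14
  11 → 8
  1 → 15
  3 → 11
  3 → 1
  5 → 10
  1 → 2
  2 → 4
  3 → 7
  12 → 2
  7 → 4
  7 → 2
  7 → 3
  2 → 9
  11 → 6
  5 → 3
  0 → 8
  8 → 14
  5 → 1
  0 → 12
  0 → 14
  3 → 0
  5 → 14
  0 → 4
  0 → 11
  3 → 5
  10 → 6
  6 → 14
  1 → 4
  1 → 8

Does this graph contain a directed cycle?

DFS with white/gray/black marking, starting from 12:
12 gray
  14 gray
  14 black
  2 gray
    4 gray
    4 black
    9 gray
    9 black
  2 black
12 black
0 gray
  15 gray
    15→4: 4 black — skip
  15 black
  0→14: 14 black — skip
  8 gray
    8→14: 14 black — skip
    8→2: 2 black — skip
  8 black
  0→12: 12 black — skip
  11 gray
    11→8: 8 black — skip
    11→14: 14 black — skip
    6 gray
      6→14: 14 black — skip
      6→4: 4 black — skip
    6 black
  11 black
  0→4: 4 black — skip
0 black
1 gray
  1→2: 2 black — skip
  1→4: 4 black — skip
  1→15: 15 black — skip
  1→8: 8 black — skip
1 black
3 gray
  3→1: 1 black — skip
  13 gray
    13→9: 9 black — skip
  13 black
  7 gray
    7→4: 4 black — skip
    7→3: 3 is gray → back edge
Back edge found, so a cycle exists: 3 → 7 → 3.

Yes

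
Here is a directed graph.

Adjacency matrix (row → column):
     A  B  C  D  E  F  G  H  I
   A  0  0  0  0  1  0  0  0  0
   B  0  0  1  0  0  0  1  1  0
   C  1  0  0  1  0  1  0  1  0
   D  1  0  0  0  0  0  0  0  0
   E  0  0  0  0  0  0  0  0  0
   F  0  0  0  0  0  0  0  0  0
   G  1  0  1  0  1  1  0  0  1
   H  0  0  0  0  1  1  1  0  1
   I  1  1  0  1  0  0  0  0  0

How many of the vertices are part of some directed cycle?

A vertex is on a directed cycle iff it belongs to a strongly connected component of size ≥ 2 (or has a self-loop).
The vertices on cycles are {B, C, G, H, I} — 5 in total.

5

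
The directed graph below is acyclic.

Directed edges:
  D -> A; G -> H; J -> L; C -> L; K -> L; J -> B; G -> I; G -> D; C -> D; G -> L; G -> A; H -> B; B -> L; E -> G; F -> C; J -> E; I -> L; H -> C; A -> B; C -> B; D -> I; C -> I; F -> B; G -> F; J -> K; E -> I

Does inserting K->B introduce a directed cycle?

No

Adding K→B creates a cycle iff B can already reach K.
Explore from B: no path reaches K. The graph stays acyclic.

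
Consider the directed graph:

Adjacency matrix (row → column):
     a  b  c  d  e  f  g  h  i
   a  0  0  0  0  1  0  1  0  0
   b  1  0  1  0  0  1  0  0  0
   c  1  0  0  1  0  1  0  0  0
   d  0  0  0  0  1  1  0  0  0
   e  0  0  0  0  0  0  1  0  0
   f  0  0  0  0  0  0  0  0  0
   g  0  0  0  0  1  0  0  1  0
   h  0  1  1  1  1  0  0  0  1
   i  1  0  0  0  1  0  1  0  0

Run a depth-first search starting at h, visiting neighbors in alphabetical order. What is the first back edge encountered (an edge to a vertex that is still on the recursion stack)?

g->e

DFS from h (visiting neighbors in alphabetical order); mark gray on enter, black on exit:
h gray
  b gray
    a gray
      e gray
        g gray
          g→e: e is gray → back edge
First back edge: g → e.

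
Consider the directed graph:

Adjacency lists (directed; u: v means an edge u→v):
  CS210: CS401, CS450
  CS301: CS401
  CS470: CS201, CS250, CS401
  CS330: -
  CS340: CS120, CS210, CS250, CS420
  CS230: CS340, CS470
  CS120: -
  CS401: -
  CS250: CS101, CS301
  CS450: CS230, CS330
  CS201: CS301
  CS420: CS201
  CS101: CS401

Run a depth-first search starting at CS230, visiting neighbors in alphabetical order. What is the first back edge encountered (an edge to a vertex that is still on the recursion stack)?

CS450->CS230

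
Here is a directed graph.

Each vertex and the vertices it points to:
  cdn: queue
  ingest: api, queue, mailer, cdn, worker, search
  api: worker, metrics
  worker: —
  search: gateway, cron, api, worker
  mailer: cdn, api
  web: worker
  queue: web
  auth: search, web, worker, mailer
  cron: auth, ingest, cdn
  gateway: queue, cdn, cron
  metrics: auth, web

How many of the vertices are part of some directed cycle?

8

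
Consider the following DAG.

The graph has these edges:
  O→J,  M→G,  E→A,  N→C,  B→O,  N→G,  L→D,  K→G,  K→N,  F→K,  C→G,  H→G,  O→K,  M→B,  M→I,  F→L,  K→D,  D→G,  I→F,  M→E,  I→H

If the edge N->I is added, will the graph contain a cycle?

Yes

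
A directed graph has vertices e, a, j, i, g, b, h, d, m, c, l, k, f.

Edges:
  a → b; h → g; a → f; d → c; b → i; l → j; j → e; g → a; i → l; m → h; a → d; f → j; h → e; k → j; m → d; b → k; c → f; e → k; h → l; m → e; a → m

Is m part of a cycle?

m is on a cycle iff m can reach itself via ≥1 edge.
m → h → g → a → m — yes.

Yes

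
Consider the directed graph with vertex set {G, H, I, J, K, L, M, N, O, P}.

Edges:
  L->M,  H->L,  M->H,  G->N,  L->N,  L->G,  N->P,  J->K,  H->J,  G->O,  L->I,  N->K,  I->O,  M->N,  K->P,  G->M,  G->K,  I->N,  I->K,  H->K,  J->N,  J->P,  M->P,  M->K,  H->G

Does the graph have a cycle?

Yes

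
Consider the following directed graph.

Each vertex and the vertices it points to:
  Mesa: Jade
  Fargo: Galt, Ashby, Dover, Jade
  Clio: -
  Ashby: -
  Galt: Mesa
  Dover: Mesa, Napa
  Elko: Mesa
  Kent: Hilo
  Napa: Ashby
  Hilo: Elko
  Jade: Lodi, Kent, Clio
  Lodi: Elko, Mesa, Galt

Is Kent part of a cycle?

Yes

Kent is on a cycle iff Kent can reach itself via ≥1 edge.
Kent → Hilo → Elko → Mesa → Jade → Kent — yes.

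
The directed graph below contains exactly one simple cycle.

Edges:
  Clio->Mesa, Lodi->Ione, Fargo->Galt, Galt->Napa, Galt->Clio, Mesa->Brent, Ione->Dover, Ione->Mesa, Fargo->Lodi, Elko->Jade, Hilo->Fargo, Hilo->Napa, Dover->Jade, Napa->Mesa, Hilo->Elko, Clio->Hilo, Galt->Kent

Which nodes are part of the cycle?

DFS with gray/black marking from Hilo:
Hilo gray
  Napa gray
    Mesa gray
      Brent gray
      Brent black
    Mesa black
  Napa black
  Fargo gray
    Lodi gray
      Ione gray
        Ione→Mesa: Mesa black — skip
        Dover gray
          Jade gray
          Jade black
        Dover black
      Ione black
    Lodi black
    Galt gray
      Kent gray
      Kent black
      Clio gray
        Clio→Mesa: Mesa black — skip
        Clio→Hilo: Hilo is gray → back edge
Back edge closes the cycle Hilo → Fargo → Galt → Clio → Hilo; its vertices are {Clio, Galt, Hilo, Fargo}.

Clio, Galt, Hilo, Fargo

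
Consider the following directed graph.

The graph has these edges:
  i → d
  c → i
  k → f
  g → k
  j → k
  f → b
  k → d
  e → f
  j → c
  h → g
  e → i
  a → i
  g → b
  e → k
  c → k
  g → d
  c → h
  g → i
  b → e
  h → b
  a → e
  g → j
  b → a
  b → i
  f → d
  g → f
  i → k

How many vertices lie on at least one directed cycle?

10

A vertex is on a directed cycle iff it belongs to a strongly connected component of size ≥ 2 (or has a self-loop).
The vertices on cycles are {a, b, c, e, f, g, h, i, j, k} — 10 in total.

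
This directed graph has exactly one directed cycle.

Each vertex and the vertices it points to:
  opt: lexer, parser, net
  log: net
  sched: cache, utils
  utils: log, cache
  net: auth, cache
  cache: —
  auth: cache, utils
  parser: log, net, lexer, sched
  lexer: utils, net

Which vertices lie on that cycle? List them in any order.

DFS with gray/black marking from log:
log gray
  net gray
    auth gray
      cache gray
      cache black
      utils gray
        utils→log: log is gray → back edge
Back edge closes the cycle log → net → auth → utils → log; its vertices are {log, net, auth, utils}.

log, net, auth, utils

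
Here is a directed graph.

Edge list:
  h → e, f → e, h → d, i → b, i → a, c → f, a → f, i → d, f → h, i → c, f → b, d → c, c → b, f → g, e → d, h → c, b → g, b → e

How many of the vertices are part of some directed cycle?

A vertex is on a directed cycle iff it belongs to a strongly connected component of size ≥ 2 (or has a self-loop).
The vertices on cycles are {b, c, d, e, f, h} — 6 in total.

6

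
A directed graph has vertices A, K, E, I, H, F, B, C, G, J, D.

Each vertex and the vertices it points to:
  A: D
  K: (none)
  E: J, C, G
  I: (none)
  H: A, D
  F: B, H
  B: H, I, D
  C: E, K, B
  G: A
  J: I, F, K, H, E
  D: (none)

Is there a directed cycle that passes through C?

Yes

C is on a cycle iff C can reach itself via ≥1 edge.
C → E → C — yes.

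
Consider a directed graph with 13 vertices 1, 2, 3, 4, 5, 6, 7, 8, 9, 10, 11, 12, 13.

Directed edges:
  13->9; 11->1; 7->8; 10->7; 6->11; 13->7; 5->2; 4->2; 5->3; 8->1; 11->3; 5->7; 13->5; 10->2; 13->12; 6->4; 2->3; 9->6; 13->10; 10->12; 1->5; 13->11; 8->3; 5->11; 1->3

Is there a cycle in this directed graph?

DFS with white/gray/black marking, starting from 2:
2 gray
  3 gray
  3 black
2 black
1 gray
  1→3: 3 black — skip
  5 gray
    7 gray
      8 gray
        8→1: 1 is gray → back edge
Back edge found, so a cycle exists: 1 → 5 → 7 → 8 → 1.

Yes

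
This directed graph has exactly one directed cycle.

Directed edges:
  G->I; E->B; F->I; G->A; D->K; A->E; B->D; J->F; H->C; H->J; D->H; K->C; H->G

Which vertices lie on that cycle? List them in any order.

A, B, D, E, G, H

DFS with gray/black marking from B:
B gray
  D gray
    K gray
      C gray
      C black
    K black
    H gray
      G gray
        A gray
          E gray
            E→B: B is gray → back edge
Back edge closes the cycle B → D → H → G → A → E → B; its vertices are {A, B, D, E, G, H}.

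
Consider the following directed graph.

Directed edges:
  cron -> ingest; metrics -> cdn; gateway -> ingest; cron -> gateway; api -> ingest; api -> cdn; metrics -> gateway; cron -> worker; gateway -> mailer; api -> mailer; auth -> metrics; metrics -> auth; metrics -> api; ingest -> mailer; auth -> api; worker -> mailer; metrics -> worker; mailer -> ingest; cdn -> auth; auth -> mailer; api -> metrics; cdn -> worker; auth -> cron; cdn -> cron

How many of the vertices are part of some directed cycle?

6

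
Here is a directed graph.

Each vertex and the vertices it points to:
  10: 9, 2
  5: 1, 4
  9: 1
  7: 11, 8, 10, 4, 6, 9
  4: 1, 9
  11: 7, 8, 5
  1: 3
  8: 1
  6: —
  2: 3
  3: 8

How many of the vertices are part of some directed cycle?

A vertex is on a directed cycle iff it belongs to a strongly connected component of size ≥ 2 (or has a self-loop).
The vertices on cycles are {1, 3, 7, 8, 11} — 5 in total.

5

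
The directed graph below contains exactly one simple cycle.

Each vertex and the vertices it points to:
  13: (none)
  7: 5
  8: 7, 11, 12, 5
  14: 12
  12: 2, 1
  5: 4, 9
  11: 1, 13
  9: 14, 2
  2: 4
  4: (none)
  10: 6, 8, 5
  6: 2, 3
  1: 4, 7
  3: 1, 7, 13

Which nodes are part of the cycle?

1, 5, 7, 9, 12, 14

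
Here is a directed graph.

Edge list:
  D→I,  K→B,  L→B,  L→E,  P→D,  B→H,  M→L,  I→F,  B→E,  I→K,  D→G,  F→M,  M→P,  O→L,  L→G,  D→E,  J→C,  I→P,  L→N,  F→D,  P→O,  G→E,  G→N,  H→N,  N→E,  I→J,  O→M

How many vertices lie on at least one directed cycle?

A vertex is on a directed cycle iff it belongs to a strongly connected component of size ≥ 2 (or has a self-loop).
The vertices on cycles are {D, F, I, M, O, P} — 6 in total.

6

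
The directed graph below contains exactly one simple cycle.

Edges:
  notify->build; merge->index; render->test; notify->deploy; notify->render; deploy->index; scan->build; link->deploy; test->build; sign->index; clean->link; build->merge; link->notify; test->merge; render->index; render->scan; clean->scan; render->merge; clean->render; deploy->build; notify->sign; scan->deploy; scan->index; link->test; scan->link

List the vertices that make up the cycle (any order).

DFS with gray/black marking from link:
link gray
  deploy gray
    index gray
    index black
    build gray
      merge gray
        merge→index: index black — skip
      merge black
    build black
  deploy black
  notify gray
    notify→build: build black — skip
    notify→deploy: deploy black — skip
    render gray
      scan gray
        scan→index: index black — skip
        scan→link: link is gray → back edge
Back edge closes the cycle link → notify → render → scan → link; its vertices are {link, scan, notify, render}.

link, scan, notify, render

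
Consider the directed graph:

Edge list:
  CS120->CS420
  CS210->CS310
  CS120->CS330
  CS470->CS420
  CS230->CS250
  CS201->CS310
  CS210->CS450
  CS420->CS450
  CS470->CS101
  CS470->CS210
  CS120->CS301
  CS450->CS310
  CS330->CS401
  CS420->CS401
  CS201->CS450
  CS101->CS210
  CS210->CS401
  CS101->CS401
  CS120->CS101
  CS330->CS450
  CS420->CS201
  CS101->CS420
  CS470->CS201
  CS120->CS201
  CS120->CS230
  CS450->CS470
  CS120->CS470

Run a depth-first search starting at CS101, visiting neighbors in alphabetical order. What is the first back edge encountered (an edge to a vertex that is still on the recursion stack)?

DFS from CS101 (visiting neighbors in alphabetical order); mark gray on enter, black on exit:
CS101 gray
  CS210 gray
    CS310 gray
    CS310 black
    CS401 gray
    CS401 black
    CS450 gray
      CS450→CS310: CS310 black — skip
      CS470 gray
        CS470→CS101: CS101 is gray → back edge
First back edge: CS470 → CS101.

CS470->CS101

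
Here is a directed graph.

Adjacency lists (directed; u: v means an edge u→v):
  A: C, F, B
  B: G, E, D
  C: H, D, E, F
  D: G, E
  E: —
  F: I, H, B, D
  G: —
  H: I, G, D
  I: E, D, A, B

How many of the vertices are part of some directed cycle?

A vertex is on a directed cycle iff it belongs to a strongly connected component of size ≥ 2 (or has a self-loop).
The vertices on cycles are {A, C, F, H, I} — 5 in total.

5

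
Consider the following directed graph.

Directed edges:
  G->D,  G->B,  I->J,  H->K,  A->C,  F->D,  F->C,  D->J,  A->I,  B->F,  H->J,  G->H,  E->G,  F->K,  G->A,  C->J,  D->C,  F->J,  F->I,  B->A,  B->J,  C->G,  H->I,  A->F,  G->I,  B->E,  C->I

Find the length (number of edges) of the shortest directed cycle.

For each vertex v, BFS finds the shortest path from v back to v.
The shortest such closed walk is G → D → C → G, length 3.

3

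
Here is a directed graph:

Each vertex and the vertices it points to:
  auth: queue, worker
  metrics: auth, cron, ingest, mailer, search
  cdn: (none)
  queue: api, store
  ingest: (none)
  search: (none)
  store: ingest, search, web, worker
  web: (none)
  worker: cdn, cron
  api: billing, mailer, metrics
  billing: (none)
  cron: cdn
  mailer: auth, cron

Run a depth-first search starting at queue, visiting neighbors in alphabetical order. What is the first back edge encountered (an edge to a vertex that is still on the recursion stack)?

DFS from queue (visiting neighbors in alphabetical order); mark gray on enter, black on exit:
queue gray
  api gray
    billing gray
    billing black
    mailer gray
      auth gray
        auth→queue: queue is gray → back edge
First back edge: auth → queue.

auth->queue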